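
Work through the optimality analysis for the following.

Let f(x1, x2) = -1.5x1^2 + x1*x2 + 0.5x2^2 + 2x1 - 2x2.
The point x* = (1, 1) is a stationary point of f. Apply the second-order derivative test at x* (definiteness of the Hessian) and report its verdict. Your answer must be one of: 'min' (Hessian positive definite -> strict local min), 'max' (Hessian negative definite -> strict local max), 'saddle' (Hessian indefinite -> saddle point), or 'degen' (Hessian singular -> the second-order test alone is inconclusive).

Compute the Hessian H = grad^2 f:
  H = [[-3, 1], [1, 1]]
Verify stationarity: grad f(x*) = H x* + g = (0, 0).
Eigenvalues of H: -3.2361, 1.2361.
Eigenvalues have mixed signs, so H is indefinite -> x* is a saddle point.

saddle


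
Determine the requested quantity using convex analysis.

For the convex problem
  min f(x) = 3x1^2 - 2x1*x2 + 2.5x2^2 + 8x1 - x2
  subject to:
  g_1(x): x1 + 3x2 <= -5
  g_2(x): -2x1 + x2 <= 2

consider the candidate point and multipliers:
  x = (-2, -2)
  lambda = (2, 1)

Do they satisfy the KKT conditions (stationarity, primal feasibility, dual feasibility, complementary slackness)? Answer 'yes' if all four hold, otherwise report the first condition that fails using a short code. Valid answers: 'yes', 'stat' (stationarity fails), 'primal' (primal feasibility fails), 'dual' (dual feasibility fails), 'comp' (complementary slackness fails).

Gradient of f: grad f(x) = Q x + c = (0, -7)
Constraint values g_i(x) = a_i^T x - b_i:
  g_1((-2, -2)) = -3
  g_2((-2, -2)) = 0
Stationarity residual: grad f(x) + sum_i lambda_i a_i = (0, 0)
  -> stationarity OK
Primal feasibility (all g_i <= 0): OK
Dual feasibility (all lambda_i >= 0): OK
Complementary slackness (lambda_i * g_i(x) = 0 for all i): FAILS

Verdict: the first failing condition is complementary_slackness -> comp.

comp


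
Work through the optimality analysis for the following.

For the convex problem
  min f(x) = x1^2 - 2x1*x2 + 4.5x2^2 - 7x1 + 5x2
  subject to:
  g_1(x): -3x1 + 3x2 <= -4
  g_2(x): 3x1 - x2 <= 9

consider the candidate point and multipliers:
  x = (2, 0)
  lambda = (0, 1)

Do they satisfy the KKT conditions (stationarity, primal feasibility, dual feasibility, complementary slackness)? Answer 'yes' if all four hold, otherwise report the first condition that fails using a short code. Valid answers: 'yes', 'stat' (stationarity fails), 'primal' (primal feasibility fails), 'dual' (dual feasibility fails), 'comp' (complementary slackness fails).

Gradient of f: grad f(x) = Q x + c = (-3, 1)
Constraint values g_i(x) = a_i^T x - b_i:
  g_1((2, 0)) = -2
  g_2((2, 0)) = -3
Stationarity residual: grad f(x) + sum_i lambda_i a_i = (0, 0)
  -> stationarity OK
Primal feasibility (all g_i <= 0): OK
Dual feasibility (all lambda_i >= 0): OK
Complementary slackness (lambda_i * g_i(x) = 0 for all i): FAILS

Verdict: the first failing condition is complementary_slackness -> comp.

comp


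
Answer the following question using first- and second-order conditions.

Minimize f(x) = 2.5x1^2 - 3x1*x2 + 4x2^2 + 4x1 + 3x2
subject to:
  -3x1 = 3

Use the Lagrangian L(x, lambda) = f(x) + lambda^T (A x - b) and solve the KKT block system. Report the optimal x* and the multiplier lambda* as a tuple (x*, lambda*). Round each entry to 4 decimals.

Form the Lagrangian:
  L(x, lambda) = (1/2) x^T Q x + c^T x + lambda^T (A x - b)
Stationarity (grad_x L = 0): Q x + c + A^T lambda = 0.
Primal feasibility: A x = b.

This gives the KKT block system:
  [ Q   A^T ] [ x     ]   [-c ]
  [ A    0  ] [ lambda ] = [ b ]

Solving the linear system:
  x*      = (-1, -0.75)
  lambda* = (0.4167)
  f(x*)   = -3.75

x* = (-1, -0.75), lambda* = (0.4167)


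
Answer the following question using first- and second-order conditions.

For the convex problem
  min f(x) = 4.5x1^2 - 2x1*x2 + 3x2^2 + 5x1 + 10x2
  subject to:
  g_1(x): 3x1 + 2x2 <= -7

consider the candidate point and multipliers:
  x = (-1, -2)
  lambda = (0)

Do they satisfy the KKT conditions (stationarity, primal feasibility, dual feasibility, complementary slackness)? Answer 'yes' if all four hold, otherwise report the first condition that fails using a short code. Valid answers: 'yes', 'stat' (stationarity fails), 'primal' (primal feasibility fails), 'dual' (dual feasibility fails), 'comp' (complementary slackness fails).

Gradient of f: grad f(x) = Q x + c = (0, 0)
Constraint values g_i(x) = a_i^T x - b_i:
  g_1((-1, -2)) = 0
Stationarity residual: grad f(x) + sum_i lambda_i a_i = (0, 0)
  -> stationarity OK
Primal feasibility (all g_i <= 0): OK
Dual feasibility (all lambda_i >= 0): OK
Complementary slackness (lambda_i * g_i(x) = 0 for all i): OK

Verdict: yes, KKT holds.

yes


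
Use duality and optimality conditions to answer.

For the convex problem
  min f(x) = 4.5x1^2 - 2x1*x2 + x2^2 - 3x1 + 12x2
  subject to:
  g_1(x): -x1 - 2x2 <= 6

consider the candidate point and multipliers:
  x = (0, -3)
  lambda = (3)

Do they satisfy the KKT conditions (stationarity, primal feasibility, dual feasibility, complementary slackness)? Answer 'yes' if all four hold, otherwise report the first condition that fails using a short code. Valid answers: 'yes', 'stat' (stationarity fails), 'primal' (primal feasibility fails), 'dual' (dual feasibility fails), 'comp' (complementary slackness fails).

Gradient of f: grad f(x) = Q x + c = (3, 6)
Constraint values g_i(x) = a_i^T x - b_i:
  g_1((0, -3)) = 0
Stationarity residual: grad f(x) + sum_i lambda_i a_i = (0, 0)
  -> stationarity OK
Primal feasibility (all g_i <= 0): OK
Dual feasibility (all lambda_i >= 0): OK
Complementary slackness (lambda_i * g_i(x) = 0 for all i): OK

Verdict: yes, KKT holds.

yes


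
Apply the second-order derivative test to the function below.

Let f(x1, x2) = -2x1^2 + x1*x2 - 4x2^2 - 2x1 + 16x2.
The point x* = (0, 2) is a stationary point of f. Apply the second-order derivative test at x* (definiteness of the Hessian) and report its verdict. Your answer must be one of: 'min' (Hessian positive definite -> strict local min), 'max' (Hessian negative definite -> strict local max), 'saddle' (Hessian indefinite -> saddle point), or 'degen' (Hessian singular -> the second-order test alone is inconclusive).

Compute the Hessian H = grad^2 f:
  H = [[-4, 1], [1, -8]]
Verify stationarity: grad f(x*) = H x* + g = (0, 0).
Eigenvalues of H: -8.2361, -3.7639.
Both eigenvalues < 0, so H is negative definite -> x* is a strict local max.

max


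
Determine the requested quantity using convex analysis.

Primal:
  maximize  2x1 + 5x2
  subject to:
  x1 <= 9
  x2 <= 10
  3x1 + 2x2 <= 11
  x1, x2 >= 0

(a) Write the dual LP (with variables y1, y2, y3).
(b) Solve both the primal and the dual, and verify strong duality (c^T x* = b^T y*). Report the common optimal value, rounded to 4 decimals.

The standard primal-dual pair for 'max c^T x s.t. A x <= b, x >= 0' is:
  Dual:  min b^T y  s.t.  A^T y >= c,  y >= 0.

So the dual LP is:
  minimize  9y1 + 10y2 + 11y3
  subject to:
    y1 + 3y3 >= 2
    y2 + 2y3 >= 5
    y1, y2, y3 >= 0

Solving the primal: x* = (0, 5.5).
  primal value c^T x* = 27.5.
Solving the dual: y* = (0, 0, 2.5).
  dual value b^T y* = 27.5.
Strong duality: c^T x* = b^T y*. Confirmed.

27.5


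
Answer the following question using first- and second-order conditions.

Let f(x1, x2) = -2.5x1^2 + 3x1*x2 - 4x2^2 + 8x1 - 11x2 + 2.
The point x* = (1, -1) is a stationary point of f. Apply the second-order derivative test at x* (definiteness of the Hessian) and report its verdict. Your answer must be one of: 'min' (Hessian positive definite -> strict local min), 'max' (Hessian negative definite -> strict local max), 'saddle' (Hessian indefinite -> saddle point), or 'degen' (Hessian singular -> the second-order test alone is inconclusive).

Compute the Hessian H = grad^2 f:
  H = [[-5, 3], [3, -8]]
Verify stationarity: grad f(x*) = H x* + g = (0, 0).
Eigenvalues of H: -9.8541, -3.1459.
Both eigenvalues < 0, so H is negative definite -> x* is a strict local max.

max


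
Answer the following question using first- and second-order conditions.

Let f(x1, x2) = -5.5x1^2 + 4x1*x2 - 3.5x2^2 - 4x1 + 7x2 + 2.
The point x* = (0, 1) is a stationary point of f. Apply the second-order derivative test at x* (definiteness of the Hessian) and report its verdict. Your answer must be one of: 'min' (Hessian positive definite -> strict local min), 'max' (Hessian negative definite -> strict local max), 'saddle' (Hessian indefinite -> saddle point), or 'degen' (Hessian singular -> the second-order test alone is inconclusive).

Compute the Hessian H = grad^2 f:
  H = [[-11, 4], [4, -7]]
Verify stationarity: grad f(x*) = H x* + g = (0, 0).
Eigenvalues of H: -13.4721, -4.5279.
Both eigenvalues < 0, so H is negative definite -> x* is a strict local max.

max


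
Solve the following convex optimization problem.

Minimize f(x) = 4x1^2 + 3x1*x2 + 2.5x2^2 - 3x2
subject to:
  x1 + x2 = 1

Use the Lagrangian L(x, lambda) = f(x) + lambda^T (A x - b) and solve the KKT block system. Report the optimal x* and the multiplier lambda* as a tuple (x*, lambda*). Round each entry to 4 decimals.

Form the Lagrangian:
  L(x, lambda) = (1/2) x^T Q x + c^T x + lambda^T (A x - b)
Stationarity (grad_x L = 0): Q x + c + A^T lambda = 0.
Primal feasibility: A x = b.

This gives the KKT block system:
  [ Q   A^T ] [ x     ]   [-c ]
  [ A    0  ] [ lambda ] = [ b ]

Solving the linear system:
  x*      = (-0.1429, 1.1429)
  lambda* = (-2.2857)
  f(x*)   = -0.5714

x* = (-0.1429, 1.1429), lambda* = (-2.2857)


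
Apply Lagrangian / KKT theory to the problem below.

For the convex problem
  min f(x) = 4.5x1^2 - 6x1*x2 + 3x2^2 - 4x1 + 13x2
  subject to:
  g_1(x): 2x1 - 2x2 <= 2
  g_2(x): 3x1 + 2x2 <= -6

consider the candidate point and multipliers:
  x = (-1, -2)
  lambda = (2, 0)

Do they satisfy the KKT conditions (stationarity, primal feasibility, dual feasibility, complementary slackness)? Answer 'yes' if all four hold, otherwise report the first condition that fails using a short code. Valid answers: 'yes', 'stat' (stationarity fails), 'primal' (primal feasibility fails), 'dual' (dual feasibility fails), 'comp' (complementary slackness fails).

Gradient of f: grad f(x) = Q x + c = (-1, 7)
Constraint values g_i(x) = a_i^T x - b_i:
  g_1((-1, -2)) = 0
  g_2((-1, -2)) = -1
Stationarity residual: grad f(x) + sum_i lambda_i a_i = (3, 3)
  -> stationarity FAILS
Primal feasibility (all g_i <= 0): OK
Dual feasibility (all lambda_i >= 0): OK
Complementary slackness (lambda_i * g_i(x) = 0 for all i): OK

Verdict: the first failing condition is stationarity -> stat.

stat


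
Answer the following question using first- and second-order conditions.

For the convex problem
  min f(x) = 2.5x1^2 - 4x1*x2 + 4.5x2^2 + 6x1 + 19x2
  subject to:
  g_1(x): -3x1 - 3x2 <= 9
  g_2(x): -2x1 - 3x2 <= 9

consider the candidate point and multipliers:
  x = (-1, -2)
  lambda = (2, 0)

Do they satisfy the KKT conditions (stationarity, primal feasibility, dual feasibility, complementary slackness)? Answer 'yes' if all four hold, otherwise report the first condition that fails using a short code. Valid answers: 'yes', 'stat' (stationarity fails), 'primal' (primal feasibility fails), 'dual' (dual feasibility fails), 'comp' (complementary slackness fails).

Gradient of f: grad f(x) = Q x + c = (9, 5)
Constraint values g_i(x) = a_i^T x - b_i:
  g_1((-1, -2)) = 0
  g_2((-1, -2)) = -1
Stationarity residual: grad f(x) + sum_i lambda_i a_i = (3, -1)
  -> stationarity FAILS
Primal feasibility (all g_i <= 0): OK
Dual feasibility (all lambda_i >= 0): OK
Complementary slackness (lambda_i * g_i(x) = 0 for all i): OK

Verdict: the first failing condition is stationarity -> stat.

stat


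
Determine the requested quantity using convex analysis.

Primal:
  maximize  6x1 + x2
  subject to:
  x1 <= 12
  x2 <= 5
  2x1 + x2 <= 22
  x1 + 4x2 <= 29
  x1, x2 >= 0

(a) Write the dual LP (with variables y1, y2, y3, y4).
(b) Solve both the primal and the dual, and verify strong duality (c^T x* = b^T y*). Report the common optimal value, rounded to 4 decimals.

The standard primal-dual pair for 'max c^T x s.t. A x <= b, x >= 0' is:
  Dual:  min b^T y  s.t.  A^T y >= c,  y >= 0.

So the dual LP is:
  minimize  12y1 + 5y2 + 22y3 + 29y4
  subject to:
    y1 + 2y3 + y4 >= 6
    y2 + y3 + 4y4 >= 1
    y1, y2, y3, y4 >= 0

Solving the primal: x* = (11, 0).
  primal value c^T x* = 66.
Solving the dual: y* = (0, 0, 3, 0).
  dual value b^T y* = 66.
Strong duality: c^T x* = b^T y*. Confirmed.

66


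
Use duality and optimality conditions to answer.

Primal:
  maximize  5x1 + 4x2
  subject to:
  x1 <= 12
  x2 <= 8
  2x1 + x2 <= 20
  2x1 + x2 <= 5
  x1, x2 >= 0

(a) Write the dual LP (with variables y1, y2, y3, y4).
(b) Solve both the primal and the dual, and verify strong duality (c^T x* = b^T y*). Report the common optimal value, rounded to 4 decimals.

The standard primal-dual pair for 'max c^T x s.t. A x <= b, x >= 0' is:
  Dual:  min b^T y  s.t.  A^T y >= c,  y >= 0.

So the dual LP is:
  minimize  12y1 + 8y2 + 20y3 + 5y4
  subject to:
    y1 + 2y3 + 2y4 >= 5
    y2 + y3 + y4 >= 4
    y1, y2, y3, y4 >= 0

Solving the primal: x* = (0, 5).
  primal value c^T x* = 20.
Solving the dual: y* = (0, 0, 0, 4).
  dual value b^T y* = 20.
Strong duality: c^T x* = b^T y*. Confirmed.

20


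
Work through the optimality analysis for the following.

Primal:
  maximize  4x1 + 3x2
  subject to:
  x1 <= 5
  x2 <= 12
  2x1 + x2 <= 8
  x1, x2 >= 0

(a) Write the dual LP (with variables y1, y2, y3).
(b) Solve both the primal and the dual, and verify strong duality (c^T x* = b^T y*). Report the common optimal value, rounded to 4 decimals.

The standard primal-dual pair for 'max c^T x s.t. A x <= b, x >= 0' is:
  Dual:  min b^T y  s.t.  A^T y >= c,  y >= 0.

So the dual LP is:
  minimize  5y1 + 12y2 + 8y3
  subject to:
    y1 + 2y3 >= 4
    y2 + y3 >= 3
    y1, y2, y3 >= 0

Solving the primal: x* = (0, 8).
  primal value c^T x* = 24.
Solving the dual: y* = (0, 0, 3).
  dual value b^T y* = 24.
Strong duality: c^T x* = b^T y*. Confirmed.

24


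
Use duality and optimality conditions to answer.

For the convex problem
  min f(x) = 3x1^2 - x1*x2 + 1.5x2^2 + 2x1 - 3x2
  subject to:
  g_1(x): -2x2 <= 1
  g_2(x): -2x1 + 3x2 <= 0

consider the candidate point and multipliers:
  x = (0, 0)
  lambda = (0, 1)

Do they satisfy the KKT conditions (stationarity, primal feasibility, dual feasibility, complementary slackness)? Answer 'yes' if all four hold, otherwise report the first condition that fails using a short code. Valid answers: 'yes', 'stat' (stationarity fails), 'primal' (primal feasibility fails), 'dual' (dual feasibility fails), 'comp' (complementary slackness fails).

Gradient of f: grad f(x) = Q x + c = (2, -3)
Constraint values g_i(x) = a_i^T x - b_i:
  g_1((0, 0)) = -1
  g_2((0, 0)) = 0
Stationarity residual: grad f(x) + sum_i lambda_i a_i = (0, 0)
  -> stationarity OK
Primal feasibility (all g_i <= 0): OK
Dual feasibility (all lambda_i >= 0): OK
Complementary slackness (lambda_i * g_i(x) = 0 for all i): OK

Verdict: yes, KKT holds.

yes


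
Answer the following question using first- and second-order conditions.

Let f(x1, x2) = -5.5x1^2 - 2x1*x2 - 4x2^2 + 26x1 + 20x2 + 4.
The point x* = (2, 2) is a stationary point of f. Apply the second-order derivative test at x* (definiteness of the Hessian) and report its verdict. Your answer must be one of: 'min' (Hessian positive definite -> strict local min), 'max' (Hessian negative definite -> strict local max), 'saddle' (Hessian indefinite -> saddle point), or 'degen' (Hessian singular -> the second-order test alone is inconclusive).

Compute the Hessian H = grad^2 f:
  H = [[-11, -2], [-2, -8]]
Verify stationarity: grad f(x*) = H x* + g = (0, 0).
Eigenvalues of H: -12, -7.
Both eigenvalues < 0, so H is negative definite -> x* is a strict local max.

max


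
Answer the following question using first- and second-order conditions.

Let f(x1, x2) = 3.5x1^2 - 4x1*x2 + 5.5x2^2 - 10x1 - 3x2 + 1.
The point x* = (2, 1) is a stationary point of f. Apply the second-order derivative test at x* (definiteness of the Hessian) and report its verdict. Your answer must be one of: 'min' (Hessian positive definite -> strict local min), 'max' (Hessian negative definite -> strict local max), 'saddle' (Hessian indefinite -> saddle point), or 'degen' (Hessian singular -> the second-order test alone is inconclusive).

Compute the Hessian H = grad^2 f:
  H = [[7, -4], [-4, 11]]
Verify stationarity: grad f(x*) = H x* + g = (0, 0).
Eigenvalues of H: 4.5279, 13.4721.
Both eigenvalues > 0, so H is positive definite -> x* is a strict local min.

min


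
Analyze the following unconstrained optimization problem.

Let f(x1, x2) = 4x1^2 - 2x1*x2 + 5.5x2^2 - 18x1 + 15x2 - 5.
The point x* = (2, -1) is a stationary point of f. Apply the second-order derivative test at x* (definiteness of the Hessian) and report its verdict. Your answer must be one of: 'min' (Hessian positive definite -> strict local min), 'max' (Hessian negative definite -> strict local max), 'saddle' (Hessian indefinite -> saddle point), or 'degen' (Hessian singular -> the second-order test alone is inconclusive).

Compute the Hessian H = grad^2 f:
  H = [[8, -2], [-2, 11]]
Verify stationarity: grad f(x*) = H x* + g = (0, 0).
Eigenvalues of H: 7, 12.
Both eigenvalues > 0, so H is positive definite -> x* is a strict local min.

min


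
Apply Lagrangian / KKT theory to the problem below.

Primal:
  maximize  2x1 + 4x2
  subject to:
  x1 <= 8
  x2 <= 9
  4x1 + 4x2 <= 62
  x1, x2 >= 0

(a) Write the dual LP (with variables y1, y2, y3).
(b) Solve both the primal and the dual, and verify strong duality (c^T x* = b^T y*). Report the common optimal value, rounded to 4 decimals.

The standard primal-dual pair for 'max c^T x s.t. A x <= b, x >= 0' is:
  Dual:  min b^T y  s.t.  A^T y >= c,  y >= 0.

So the dual LP is:
  minimize  8y1 + 9y2 + 62y3
  subject to:
    y1 + 4y3 >= 2
    y2 + 4y3 >= 4
    y1, y2, y3 >= 0

Solving the primal: x* = (6.5, 9).
  primal value c^T x* = 49.
Solving the dual: y* = (0, 2, 0.5).
  dual value b^T y* = 49.
Strong duality: c^T x* = b^T y*. Confirmed.

49


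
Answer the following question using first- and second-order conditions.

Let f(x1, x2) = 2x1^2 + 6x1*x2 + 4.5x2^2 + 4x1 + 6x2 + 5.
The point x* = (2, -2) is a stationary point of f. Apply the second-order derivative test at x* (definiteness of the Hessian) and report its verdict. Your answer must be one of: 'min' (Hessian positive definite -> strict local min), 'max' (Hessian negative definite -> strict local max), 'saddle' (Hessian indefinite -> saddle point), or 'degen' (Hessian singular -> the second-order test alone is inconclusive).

Compute the Hessian H = grad^2 f:
  H = [[4, 6], [6, 9]]
Verify stationarity: grad f(x*) = H x* + g = (0, 0).
Eigenvalues of H: 0, 13.
H has a zero eigenvalue (singular; positive semidefinite but not definite), so H is neither positive definite, negative definite, nor indefinite. The second-order test alone is inconclusive -> degen.
(Indeed, f is constant along the null direction of H through x*, so x* is not a strict local extremum.)

degen


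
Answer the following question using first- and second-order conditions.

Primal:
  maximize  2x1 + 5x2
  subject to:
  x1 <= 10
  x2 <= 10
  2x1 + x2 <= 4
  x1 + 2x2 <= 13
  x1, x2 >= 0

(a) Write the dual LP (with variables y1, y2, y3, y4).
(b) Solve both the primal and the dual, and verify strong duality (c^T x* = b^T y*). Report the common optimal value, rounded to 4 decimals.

The standard primal-dual pair for 'max c^T x s.t. A x <= b, x >= 0' is:
  Dual:  min b^T y  s.t.  A^T y >= c,  y >= 0.

So the dual LP is:
  minimize  10y1 + 10y2 + 4y3 + 13y4
  subject to:
    y1 + 2y3 + y4 >= 2
    y2 + y3 + 2y4 >= 5
    y1, y2, y3, y4 >= 0

Solving the primal: x* = (0, 4).
  primal value c^T x* = 20.
Solving the dual: y* = (0, 0, 5, 0).
  dual value b^T y* = 20.
Strong duality: c^T x* = b^T y*. Confirmed.

20


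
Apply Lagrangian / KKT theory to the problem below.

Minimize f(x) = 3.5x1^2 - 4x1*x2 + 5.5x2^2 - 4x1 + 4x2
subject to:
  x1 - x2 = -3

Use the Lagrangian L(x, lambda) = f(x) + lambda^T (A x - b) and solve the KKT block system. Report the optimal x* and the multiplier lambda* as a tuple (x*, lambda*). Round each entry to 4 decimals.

Form the Lagrangian:
  L(x, lambda) = (1/2) x^T Q x + c^T x + lambda^T (A x - b)
Stationarity (grad_x L = 0): Q x + c + A^T lambda = 0.
Primal feasibility: A x = b.

This gives the KKT block system:
  [ Q   A^T ] [ x     ]   [-c ]
  [ A    0  ] [ lambda ] = [ b ]

Solving the linear system:
  x*      = (-2.1, 0.9)
  lambda* = (22.3)
  f(x*)   = 39.45

x* = (-2.1, 0.9), lambda* = (22.3)


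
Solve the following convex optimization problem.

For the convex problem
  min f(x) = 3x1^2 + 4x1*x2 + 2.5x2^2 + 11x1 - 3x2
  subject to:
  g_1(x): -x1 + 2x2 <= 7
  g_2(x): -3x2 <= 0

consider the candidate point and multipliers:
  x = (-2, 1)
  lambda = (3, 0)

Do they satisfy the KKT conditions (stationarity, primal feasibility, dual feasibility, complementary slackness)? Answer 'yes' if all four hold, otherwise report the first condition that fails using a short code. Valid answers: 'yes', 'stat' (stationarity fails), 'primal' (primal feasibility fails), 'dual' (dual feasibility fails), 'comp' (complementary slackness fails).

Gradient of f: grad f(x) = Q x + c = (3, -6)
Constraint values g_i(x) = a_i^T x - b_i:
  g_1((-2, 1)) = -3
  g_2((-2, 1)) = -3
Stationarity residual: grad f(x) + sum_i lambda_i a_i = (0, 0)
  -> stationarity OK
Primal feasibility (all g_i <= 0): OK
Dual feasibility (all lambda_i >= 0): OK
Complementary slackness (lambda_i * g_i(x) = 0 for all i): FAILS

Verdict: the first failing condition is complementary_slackness -> comp.

comp


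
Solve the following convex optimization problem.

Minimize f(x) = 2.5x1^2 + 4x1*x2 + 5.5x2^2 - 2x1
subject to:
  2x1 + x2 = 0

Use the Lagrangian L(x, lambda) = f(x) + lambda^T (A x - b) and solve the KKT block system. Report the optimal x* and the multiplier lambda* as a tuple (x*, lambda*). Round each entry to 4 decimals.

Form the Lagrangian:
  L(x, lambda) = (1/2) x^T Q x + c^T x + lambda^T (A x - b)
Stationarity (grad_x L = 0): Q x + c + A^T lambda = 0.
Primal feasibility: A x = b.

This gives the KKT block system:
  [ Q   A^T ] [ x     ]   [-c ]
  [ A    0  ] [ lambda ] = [ b ]

Solving the linear system:
  x*      = (0.0606, -0.1212)
  lambda* = (1.0909)
  f(x*)   = -0.0606

x* = (0.0606, -0.1212), lambda* = (1.0909)


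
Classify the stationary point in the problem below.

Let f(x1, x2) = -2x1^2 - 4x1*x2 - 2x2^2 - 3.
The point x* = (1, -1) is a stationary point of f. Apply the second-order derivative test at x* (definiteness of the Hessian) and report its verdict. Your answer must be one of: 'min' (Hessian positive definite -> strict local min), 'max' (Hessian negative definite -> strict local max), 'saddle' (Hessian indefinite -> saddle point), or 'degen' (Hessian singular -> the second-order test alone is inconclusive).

Compute the Hessian H = grad^2 f:
  H = [[-4, -4], [-4, -4]]
Verify stationarity: grad f(x*) = H x* + g = (0, 0).
Eigenvalues of H: -8, 0.
H has a zero eigenvalue (singular; negative semidefinite but not definite), so H is neither positive definite, negative definite, nor indefinite. The second-order test alone is inconclusive -> degen.
(Indeed, f is constant along the null direction of H through x*, so x* is not a strict local extremum.)

degen


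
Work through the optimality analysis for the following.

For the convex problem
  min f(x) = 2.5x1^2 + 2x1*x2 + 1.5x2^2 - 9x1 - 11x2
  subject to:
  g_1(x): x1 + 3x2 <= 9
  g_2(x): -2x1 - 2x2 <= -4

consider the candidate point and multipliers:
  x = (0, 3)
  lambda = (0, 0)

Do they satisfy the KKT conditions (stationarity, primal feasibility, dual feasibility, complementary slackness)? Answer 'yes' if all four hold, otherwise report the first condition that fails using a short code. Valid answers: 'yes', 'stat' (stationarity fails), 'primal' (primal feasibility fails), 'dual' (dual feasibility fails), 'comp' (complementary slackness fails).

Gradient of f: grad f(x) = Q x + c = (-3, -2)
Constraint values g_i(x) = a_i^T x - b_i:
  g_1((0, 3)) = 0
  g_2((0, 3)) = -2
Stationarity residual: grad f(x) + sum_i lambda_i a_i = (-3, -2)
  -> stationarity FAILS
Primal feasibility (all g_i <= 0): OK
Dual feasibility (all lambda_i >= 0): OK
Complementary slackness (lambda_i * g_i(x) = 0 for all i): OK

Verdict: the first failing condition is stationarity -> stat.

stat


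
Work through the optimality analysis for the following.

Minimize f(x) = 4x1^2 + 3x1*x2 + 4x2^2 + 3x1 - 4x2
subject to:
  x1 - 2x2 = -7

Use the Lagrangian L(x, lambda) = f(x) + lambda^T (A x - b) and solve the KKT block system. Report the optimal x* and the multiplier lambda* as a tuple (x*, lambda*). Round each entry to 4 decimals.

Form the Lagrangian:
  L(x, lambda) = (1/2) x^T Q x + c^T x + lambda^T (A x - b)
Stationarity (grad_x L = 0): Q x + c + A^T lambda = 0.
Primal feasibility: A x = b.

This gives the KKT block system:
  [ Q   A^T ] [ x     ]   [-c ]
  [ A    0  ] [ lambda ] = [ b ]

Solving the linear system:
  x*      = (-1.9615, 2.5192)
  lambda* = (5.1346)
  f(x*)   = 9.9904

x* = (-1.9615, 2.5192), lambda* = (5.1346)


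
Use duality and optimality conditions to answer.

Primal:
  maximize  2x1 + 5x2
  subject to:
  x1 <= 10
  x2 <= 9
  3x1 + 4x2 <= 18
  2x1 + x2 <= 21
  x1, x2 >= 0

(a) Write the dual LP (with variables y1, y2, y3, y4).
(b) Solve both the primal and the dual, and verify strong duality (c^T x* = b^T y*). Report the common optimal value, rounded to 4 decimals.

The standard primal-dual pair for 'max c^T x s.t. A x <= b, x >= 0' is:
  Dual:  min b^T y  s.t.  A^T y >= c,  y >= 0.

So the dual LP is:
  minimize  10y1 + 9y2 + 18y3 + 21y4
  subject to:
    y1 + 3y3 + 2y4 >= 2
    y2 + 4y3 + y4 >= 5
    y1, y2, y3, y4 >= 0

Solving the primal: x* = (0, 4.5).
  primal value c^T x* = 22.5.
Solving the dual: y* = (0, 0, 1.25, 0).
  dual value b^T y* = 22.5.
Strong duality: c^T x* = b^T y*. Confirmed.

22.5


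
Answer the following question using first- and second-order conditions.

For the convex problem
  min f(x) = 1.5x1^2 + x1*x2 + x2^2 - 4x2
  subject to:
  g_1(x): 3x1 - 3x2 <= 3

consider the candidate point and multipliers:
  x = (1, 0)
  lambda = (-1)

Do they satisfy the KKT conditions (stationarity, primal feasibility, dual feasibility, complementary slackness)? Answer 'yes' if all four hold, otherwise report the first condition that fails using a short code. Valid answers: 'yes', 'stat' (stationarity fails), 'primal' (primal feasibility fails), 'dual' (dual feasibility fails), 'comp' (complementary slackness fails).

Gradient of f: grad f(x) = Q x + c = (3, -3)
Constraint values g_i(x) = a_i^T x - b_i:
  g_1((1, 0)) = 0
Stationarity residual: grad f(x) + sum_i lambda_i a_i = (0, 0)
  -> stationarity OK
Primal feasibility (all g_i <= 0): OK
Dual feasibility (all lambda_i >= 0): FAILS
Complementary slackness (lambda_i * g_i(x) = 0 for all i): OK

Verdict: the first failing condition is dual_feasibility -> dual.

dual


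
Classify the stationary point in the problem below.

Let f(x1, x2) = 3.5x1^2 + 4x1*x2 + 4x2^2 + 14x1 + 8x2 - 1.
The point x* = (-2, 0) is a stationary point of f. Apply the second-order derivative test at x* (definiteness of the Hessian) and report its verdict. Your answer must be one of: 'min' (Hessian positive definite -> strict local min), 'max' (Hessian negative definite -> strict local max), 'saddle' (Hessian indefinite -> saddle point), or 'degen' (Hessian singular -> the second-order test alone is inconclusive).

Compute the Hessian H = grad^2 f:
  H = [[7, 4], [4, 8]]
Verify stationarity: grad f(x*) = H x* + g = (0, 0).
Eigenvalues of H: 3.4689, 11.5311.
Both eigenvalues > 0, so H is positive definite -> x* is a strict local min.

min


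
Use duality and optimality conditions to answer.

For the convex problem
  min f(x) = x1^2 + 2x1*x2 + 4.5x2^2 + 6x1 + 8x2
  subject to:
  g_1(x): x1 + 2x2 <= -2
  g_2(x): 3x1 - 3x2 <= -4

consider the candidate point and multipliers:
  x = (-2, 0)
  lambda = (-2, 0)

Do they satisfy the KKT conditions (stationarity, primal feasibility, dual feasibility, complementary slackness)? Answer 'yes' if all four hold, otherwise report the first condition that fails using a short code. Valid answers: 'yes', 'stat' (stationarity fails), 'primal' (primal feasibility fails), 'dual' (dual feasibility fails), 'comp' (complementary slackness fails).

Gradient of f: grad f(x) = Q x + c = (2, 4)
Constraint values g_i(x) = a_i^T x - b_i:
  g_1((-2, 0)) = 0
  g_2((-2, 0)) = -2
Stationarity residual: grad f(x) + sum_i lambda_i a_i = (0, 0)
  -> stationarity OK
Primal feasibility (all g_i <= 0): OK
Dual feasibility (all lambda_i >= 0): FAILS
Complementary slackness (lambda_i * g_i(x) = 0 for all i): OK

Verdict: the first failing condition is dual_feasibility -> dual.

dual


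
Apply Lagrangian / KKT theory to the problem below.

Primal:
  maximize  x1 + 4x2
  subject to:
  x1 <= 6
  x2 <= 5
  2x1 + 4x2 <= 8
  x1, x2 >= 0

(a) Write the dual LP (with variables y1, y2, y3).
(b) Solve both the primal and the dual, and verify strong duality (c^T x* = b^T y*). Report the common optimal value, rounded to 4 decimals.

The standard primal-dual pair for 'max c^T x s.t. A x <= b, x >= 0' is:
  Dual:  min b^T y  s.t.  A^T y >= c,  y >= 0.

So the dual LP is:
  minimize  6y1 + 5y2 + 8y3
  subject to:
    y1 + 2y3 >= 1
    y2 + 4y3 >= 4
    y1, y2, y3 >= 0

Solving the primal: x* = (0, 2).
  primal value c^T x* = 8.
Solving the dual: y* = (0, 0, 1).
  dual value b^T y* = 8.
Strong duality: c^T x* = b^T y*. Confirmed.

8


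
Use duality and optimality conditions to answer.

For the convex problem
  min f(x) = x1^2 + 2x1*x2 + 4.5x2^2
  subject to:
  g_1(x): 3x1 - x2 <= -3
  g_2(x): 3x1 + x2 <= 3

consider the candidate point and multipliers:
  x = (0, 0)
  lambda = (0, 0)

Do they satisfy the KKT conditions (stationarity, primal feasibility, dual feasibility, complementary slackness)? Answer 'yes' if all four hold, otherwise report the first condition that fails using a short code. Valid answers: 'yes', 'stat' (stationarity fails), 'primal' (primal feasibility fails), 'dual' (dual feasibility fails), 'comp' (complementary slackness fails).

Gradient of f: grad f(x) = Q x + c = (0, 0)
Constraint values g_i(x) = a_i^T x - b_i:
  g_1((0, 0)) = 3
  g_2((0, 0)) = -3
Stationarity residual: grad f(x) + sum_i lambda_i a_i = (0, 0)
  -> stationarity OK
Primal feasibility (all g_i <= 0): FAILS
Dual feasibility (all lambda_i >= 0): OK
Complementary slackness (lambda_i * g_i(x) = 0 for all i): OK

Verdict: the first failing condition is primal_feasibility -> primal.

primal


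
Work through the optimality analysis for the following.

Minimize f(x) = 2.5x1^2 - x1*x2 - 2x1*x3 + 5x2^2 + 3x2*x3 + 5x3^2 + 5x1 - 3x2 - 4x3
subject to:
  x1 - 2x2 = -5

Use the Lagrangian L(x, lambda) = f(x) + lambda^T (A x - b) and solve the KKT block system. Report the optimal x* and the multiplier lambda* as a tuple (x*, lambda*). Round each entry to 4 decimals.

Form the Lagrangian:
  L(x, lambda) = (1/2) x^T Q x + c^T x + lambda^T (A x - b)
Stationarity (grad_x L = 0): Q x + c + A^T lambda = 0.
Primal feasibility: A x = b.

This gives the KKT block system:
  [ Q   A^T ] [ x     ]   [-c ]
  [ A    0  ] [ lambda ] = [ b ]

Solving the linear system:
  x*      = (-2.112, 1.444, -0.4556)
  lambda* = (6.0927)
  f(x*)   = 8.6969

x* = (-2.112, 1.444, -0.4556), lambda* = (6.0927)


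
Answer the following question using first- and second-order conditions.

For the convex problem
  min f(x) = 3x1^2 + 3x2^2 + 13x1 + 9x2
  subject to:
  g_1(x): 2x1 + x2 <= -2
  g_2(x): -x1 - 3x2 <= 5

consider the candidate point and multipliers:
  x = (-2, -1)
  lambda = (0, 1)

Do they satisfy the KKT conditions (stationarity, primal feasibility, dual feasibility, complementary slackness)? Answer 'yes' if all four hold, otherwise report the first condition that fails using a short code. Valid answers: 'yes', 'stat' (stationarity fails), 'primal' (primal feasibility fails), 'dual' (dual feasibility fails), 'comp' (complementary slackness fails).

Gradient of f: grad f(x) = Q x + c = (1, 3)
Constraint values g_i(x) = a_i^T x - b_i:
  g_1((-2, -1)) = -3
  g_2((-2, -1)) = 0
Stationarity residual: grad f(x) + sum_i lambda_i a_i = (0, 0)
  -> stationarity OK
Primal feasibility (all g_i <= 0): OK
Dual feasibility (all lambda_i >= 0): OK
Complementary slackness (lambda_i * g_i(x) = 0 for all i): OK

Verdict: yes, KKT holds.

yes


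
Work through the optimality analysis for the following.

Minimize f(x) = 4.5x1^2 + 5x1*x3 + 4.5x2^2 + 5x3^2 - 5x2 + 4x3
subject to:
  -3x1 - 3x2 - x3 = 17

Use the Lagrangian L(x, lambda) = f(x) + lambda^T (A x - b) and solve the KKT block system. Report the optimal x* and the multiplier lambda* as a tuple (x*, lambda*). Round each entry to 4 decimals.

Form the Lagrangian:
  L(x, lambda) = (1/2) x^T Q x + c^T x + lambda^T (A x - b)
Stationarity (grad_x L = 0): Q x + c + A^T lambda = 0.
Primal feasibility: A x = b.

This gives the KKT block system:
  [ Q   A^T ] [ x     ]   [-c ]
  [ A    0  ] [ lambda ] = [ b ]

Solving the linear system:
  x*      = (-3.2438, -2.5224, 0.2985)
  lambda* = (-9.2338)
  f(x*)   = 85.3905

x* = (-3.2438, -2.5224, 0.2985), lambda* = (-9.2338)


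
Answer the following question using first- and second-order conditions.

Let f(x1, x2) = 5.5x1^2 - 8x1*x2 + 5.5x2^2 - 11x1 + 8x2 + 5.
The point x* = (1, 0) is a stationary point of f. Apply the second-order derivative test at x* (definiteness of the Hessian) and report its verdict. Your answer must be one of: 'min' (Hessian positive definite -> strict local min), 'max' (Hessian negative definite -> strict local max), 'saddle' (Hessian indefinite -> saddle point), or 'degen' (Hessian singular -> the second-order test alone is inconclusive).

Compute the Hessian H = grad^2 f:
  H = [[11, -8], [-8, 11]]
Verify stationarity: grad f(x*) = H x* + g = (0, 0).
Eigenvalues of H: 3, 19.
Both eigenvalues > 0, so H is positive definite -> x* is a strict local min.

min


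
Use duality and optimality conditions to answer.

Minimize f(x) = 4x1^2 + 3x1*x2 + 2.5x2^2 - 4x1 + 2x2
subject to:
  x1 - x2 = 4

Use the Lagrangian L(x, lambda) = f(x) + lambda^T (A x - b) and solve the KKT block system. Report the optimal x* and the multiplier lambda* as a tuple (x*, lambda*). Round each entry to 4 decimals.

Form the Lagrangian:
  L(x, lambda) = (1/2) x^T Q x + c^T x + lambda^T (A x - b)
Stationarity (grad_x L = 0): Q x + c + A^T lambda = 0.
Primal feasibility: A x = b.

This gives the KKT block system:
  [ Q   A^T ] [ x     ]   [-c ]
  [ A    0  ] [ lambda ] = [ b ]

Solving the linear system:
  x*      = (1.7895, -2.2105)
  lambda* = (-3.6842)
  f(x*)   = 1.5789

x* = (1.7895, -2.2105), lambda* = (-3.6842)


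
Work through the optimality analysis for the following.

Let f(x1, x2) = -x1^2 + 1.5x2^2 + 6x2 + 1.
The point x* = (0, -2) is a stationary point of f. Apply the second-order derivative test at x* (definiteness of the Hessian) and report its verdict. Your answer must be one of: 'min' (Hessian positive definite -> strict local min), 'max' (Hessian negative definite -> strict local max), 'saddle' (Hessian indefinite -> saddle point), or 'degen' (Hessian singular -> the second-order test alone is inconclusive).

Compute the Hessian H = grad^2 f:
  H = [[-2, 0], [0, 3]]
Verify stationarity: grad f(x*) = H x* + g = (0, 0).
Eigenvalues of H: -2, 3.
Eigenvalues have mixed signs, so H is indefinite -> x* is a saddle point.

saddle


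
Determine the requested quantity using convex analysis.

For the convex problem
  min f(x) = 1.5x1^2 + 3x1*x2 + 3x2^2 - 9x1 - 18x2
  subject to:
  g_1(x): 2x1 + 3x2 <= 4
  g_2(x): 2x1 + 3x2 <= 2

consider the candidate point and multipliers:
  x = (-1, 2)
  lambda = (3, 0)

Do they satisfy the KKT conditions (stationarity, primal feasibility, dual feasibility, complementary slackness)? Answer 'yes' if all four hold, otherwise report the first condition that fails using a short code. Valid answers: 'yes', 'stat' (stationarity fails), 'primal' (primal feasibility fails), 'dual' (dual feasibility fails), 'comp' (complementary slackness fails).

Gradient of f: grad f(x) = Q x + c = (-6, -9)
Constraint values g_i(x) = a_i^T x - b_i:
  g_1((-1, 2)) = 0
  g_2((-1, 2)) = 2
Stationarity residual: grad f(x) + sum_i lambda_i a_i = (0, 0)
  -> stationarity OK
Primal feasibility (all g_i <= 0): FAILS
Dual feasibility (all lambda_i >= 0): OK
Complementary slackness (lambda_i * g_i(x) = 0 for all i): OK

Verdict: the first failing condition is primal_feasibility -> primal.

primal


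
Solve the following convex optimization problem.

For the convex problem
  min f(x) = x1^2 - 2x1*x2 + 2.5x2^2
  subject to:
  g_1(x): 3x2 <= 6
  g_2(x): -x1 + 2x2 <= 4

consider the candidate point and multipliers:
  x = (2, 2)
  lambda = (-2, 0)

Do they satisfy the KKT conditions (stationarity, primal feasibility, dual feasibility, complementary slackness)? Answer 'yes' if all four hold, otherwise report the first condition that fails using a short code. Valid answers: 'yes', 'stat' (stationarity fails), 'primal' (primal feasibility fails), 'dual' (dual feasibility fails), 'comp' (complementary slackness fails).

Gradient of f: grad f(x) = Q x + c = (0, 6)
Constraint values g_i(x) = a_i^T x - b_i:
  g_1((2, 2)) = 0
  g_2((2, 2)) = -2
Stationarity residual: grad f(x) + sum_i lambda_i a_i = (0, 0)
  -> stationarity OK
Primal feasibility (all g_i <= 0): OK
Dual feasibility (all lambda_i >= 0): FAILS
Complementary slackness (lambda_i * g_i(x) = 0 for all i): OK

Verdict: the first failing condition is dual_feasibility -> dual.

dual


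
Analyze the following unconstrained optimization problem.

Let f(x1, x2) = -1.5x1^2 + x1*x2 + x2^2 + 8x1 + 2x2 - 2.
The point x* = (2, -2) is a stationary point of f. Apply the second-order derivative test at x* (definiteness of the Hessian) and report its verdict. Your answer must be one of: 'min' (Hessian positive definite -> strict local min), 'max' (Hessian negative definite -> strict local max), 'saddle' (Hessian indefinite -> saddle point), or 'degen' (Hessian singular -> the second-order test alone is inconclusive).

Compute the Hessian H = grad^2 f:
  H = [[-3, 1], [1, 2]]
Verify stationarity: grad f(x*) = H x* + g = (0, 0).
Eigenvalues of H: -3.1926, 2.1926.
Eigenvalues have mixed signs, so H is indefinite -> x* is a saddle point.

saddle


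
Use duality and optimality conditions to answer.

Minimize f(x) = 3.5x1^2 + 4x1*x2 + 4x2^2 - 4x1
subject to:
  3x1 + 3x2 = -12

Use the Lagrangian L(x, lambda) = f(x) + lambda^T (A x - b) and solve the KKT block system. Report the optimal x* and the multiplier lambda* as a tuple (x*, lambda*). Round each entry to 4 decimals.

Form the Lagrangian:
  L(x, lambda) = (1/2) x^T Q x + c^T x + lambda^T (A x - b)
Stationarity (grad_x L = 0): Q x + c + A^T lambda = 0.
Primal feasibility: A x = b.

This gives the KKT block system:
  [ Q   A^T ] [ x     ]   [-c ]
  [ A    0  ] [ lambda ] = [ b ]

Solving the linear system:
  x*      = (-1.7143, -2.2857)
  lambda* = (8.381)
  f(x*)   = 53.7143

x* = (-1.7143, -2.2857), lambda* = (8.381)


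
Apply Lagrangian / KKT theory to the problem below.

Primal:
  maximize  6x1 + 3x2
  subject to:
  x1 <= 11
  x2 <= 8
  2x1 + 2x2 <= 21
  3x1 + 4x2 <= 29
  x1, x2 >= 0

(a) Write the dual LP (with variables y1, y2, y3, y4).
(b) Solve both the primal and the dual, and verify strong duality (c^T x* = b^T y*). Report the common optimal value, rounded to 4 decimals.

The standard primal-dual pair for 'max c^T x s.t. A x <= b, x >= 0' is:
  Dual:  min b^T y  s.t.  A^T y >= c,  y >= 0.

So the dual LP is:
  minimize  11y1 + 8y2 + 21y3 + 29y4
  subject to:
    y1 + 2y3 + 3y4 >= 6
    y2 + 2y3 + 4y4 >= 3
    y1, y2, y3, y4 >= 0

Solving the primal: x* = (9.6667, 0).
  primal value c^T x* = 58.
Solving the dual: y* = (0, 0, 0, 2).
  dual value b^T y* = 58.
Strong duality: c^T x* = b^T y*. Confirmed.

58


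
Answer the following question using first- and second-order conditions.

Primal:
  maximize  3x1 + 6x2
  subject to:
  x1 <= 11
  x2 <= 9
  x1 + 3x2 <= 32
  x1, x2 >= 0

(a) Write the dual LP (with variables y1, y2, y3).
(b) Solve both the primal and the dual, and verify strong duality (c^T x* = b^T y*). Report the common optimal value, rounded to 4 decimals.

The standard primal-dual pair for 'max c^T x s.t. A x <= b, x >= 0' is:
  Dual:  min b^T y  s.t.  A^T y >= c,  y >= 0.

So the dual LP is:
  minimize  11y1 + 9y2 + 32y3
  subject to:
    y1 + y3 >= 3
    y2 + 3y3 >= 6
    y1, y2, y3 >= 0

Solving the primal: x* = (11, 7).
  primal value c^T x* = 75.
Solving the dual: y* = (1, 0, 2).
  dual value b^T y* = 75.
Strong duality: c^T x* = b^T y*. Confirmed.

75
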